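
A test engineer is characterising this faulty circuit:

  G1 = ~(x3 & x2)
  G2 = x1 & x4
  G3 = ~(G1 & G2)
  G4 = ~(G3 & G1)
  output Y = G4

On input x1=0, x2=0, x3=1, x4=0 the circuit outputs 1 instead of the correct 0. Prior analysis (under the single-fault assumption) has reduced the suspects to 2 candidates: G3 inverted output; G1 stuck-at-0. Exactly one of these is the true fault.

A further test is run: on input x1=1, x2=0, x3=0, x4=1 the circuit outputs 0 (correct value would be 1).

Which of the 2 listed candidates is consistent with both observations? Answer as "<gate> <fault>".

Evaluate each candidate on input x1=1, x2=0, x3=0, x4=1:
  G3 inverted output: G1=1, G2=1, G3=1 [inverted output], G4=0 → 0 — matches
  G1 stuck-at-0: G1=0 [stuck-at-0], G2=1, G3=1, G4=1 → 1 — eliminated
Only G3 inverted output reproduces the observed 0.

G3 inverted output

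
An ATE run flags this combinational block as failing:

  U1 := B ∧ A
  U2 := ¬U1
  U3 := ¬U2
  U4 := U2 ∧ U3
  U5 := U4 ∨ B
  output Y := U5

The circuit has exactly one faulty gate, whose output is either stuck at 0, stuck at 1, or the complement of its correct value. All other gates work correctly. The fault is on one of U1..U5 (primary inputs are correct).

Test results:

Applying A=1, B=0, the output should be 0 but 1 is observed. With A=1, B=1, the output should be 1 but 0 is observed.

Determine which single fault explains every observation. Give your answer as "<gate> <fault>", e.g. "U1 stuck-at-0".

U5 inverted output

Fault-free values for test 1 (A=1, B=0): U1=0, U2=1, U3=0, U4=0, U5=0, giving Y=0. Observed 1.
Test 1: faults giving observed 1 are {U3 stuck-at-1, U3 inverted output, U4 stuck-at-1, U4 inverted output, U5 stuck-at-1, U5 inverted output}.
Test 2 (A=1, B=1): fault-free U1=1, U2=0, U3=1, U4=0, U5=1 → 1; observed 0. Eliminates U3 stuck-at-1, U3 inverted output, U4 stuck-at-1, U4 inverted output, U5 stuck-at-1.
Only U5 inverted output is consistent with every test.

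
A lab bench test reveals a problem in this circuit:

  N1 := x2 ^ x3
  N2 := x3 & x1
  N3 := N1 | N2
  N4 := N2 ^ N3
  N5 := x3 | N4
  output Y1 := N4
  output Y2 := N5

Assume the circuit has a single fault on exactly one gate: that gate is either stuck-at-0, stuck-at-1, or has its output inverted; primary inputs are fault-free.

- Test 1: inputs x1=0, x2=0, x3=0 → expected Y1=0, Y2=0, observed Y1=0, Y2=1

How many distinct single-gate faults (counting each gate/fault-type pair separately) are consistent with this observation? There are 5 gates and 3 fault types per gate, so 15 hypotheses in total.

Fault-free: N1=0, N2=0, N3=0, N4=0, N5=0 → Y1=0, Y2=0. Observed Y1=0, Y2=1.
  N1: none of the 3 fault types match ✗
  N2: none of the 3 fault types match ✗
  N3: none of the 3 fault types match ✗
  N4: none of the 3 fault types match ✗
  N5: stuck-at-1, inverted output ✓; others ✗
Consistent faults: {N5 stuck-at-1, N5 inverted output} — 2 in all.

2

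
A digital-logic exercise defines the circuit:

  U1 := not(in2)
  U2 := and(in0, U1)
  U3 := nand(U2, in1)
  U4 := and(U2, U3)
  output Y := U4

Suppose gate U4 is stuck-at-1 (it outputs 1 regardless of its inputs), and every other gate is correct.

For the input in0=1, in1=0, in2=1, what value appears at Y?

1

Propagate with U4 forced: U1=0, U2=0, U3=1, U4=1 [stuck-at-1].
So Y = 1. (Without the fault it would be 0.)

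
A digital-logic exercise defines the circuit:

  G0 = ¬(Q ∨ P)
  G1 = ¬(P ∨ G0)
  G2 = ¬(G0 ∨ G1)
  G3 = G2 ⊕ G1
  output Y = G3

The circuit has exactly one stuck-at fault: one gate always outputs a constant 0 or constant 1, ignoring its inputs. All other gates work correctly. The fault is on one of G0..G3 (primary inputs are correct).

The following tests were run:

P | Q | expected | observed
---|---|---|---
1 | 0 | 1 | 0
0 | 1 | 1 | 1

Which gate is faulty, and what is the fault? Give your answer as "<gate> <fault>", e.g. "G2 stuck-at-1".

Fault-free values for test 1 (P=1, Q=0): G0=0, G1=0, G2=1, G3=1, giving Y=1. Observed 0.
Test 1: faults giving observed 0 are {G0 stuck-at-1, G2 stuck-at-0, G3 stuck-at-0}.
Test 2 (P=0, Q=1): fault-free G0=0, G1=1, G2=0, G3=1 → 1; observed 1. Eliminates G0 stuck-at-1, G3 stuck-at-0.
Only G2 stuck-at-0 is consistent with every test.

G2 stuck-at-0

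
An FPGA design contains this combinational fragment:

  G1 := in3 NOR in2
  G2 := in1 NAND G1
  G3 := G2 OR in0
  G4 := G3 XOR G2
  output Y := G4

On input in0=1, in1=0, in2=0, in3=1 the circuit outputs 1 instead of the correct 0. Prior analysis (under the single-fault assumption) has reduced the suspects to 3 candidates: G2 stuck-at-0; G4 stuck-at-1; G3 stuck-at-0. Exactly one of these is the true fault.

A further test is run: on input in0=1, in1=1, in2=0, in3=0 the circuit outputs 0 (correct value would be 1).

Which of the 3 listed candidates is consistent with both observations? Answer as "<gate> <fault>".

Evaluate each candidate on input in0=1, in1=1, in2=0, in3=0:
  G2 stuck-at-0: G1=1, G2=0 [stuck-at-0], G3=1, G4=1 → 1 — eliminated
  G4 stuck-at-1: G1=1, G2=0, G3=1, G4=1 [stuck-at-1] → 1 — eliminated
  G3 stuck-at-0: G1=1, G2=0, G3=0 [stuck-at-0], G4=0 → 0 — matches
Only G3 stuck-at-0 reproduces the observed 0.

G3 stuck-at-0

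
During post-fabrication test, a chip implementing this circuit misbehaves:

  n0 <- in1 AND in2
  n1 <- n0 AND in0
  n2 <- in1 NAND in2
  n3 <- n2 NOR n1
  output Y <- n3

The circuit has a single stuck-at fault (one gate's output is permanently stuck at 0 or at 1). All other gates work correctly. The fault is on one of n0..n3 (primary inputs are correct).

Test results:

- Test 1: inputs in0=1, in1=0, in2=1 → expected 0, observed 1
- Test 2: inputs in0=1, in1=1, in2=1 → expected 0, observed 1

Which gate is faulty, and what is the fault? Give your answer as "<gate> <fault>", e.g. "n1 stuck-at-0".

n3 stuck-at-1

Fault-free values for test 1 (in0=1, in1=0, in2=1): n0=0, n1=0, n2=1, n3=0, giving Y=0. Observed 1.
Test 1: faults giving observed 1 are {n2 stuck-at-0, n3 stuck-at-1}.
Test 2 (in0=1, in1=1, in2=1): fault-free n0=1, n1=1, n2=0, n3=0 → 0; observed 1. Eliminates n2 stuck-at-0.
Only n3 stuck-at-1 is consistent with every test.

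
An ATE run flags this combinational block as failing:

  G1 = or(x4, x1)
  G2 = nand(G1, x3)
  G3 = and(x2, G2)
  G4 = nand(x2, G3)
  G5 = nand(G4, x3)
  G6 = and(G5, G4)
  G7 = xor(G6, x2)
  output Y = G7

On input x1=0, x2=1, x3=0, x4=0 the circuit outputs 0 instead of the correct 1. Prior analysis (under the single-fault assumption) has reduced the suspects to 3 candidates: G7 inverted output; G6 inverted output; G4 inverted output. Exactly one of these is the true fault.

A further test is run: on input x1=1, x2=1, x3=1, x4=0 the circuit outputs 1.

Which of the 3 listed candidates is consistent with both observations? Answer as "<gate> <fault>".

Evaluate each candidate on input x1=1, x2=1, x3=1, x4=0:
  G7 inverted output: G1=1, G2=0, G3=0, G4=1, G5=0, G6=0, G7=0 [inverted output] → 0 — eliminated
  G6 inverted output: G1=1, G2=0, G3=0, G4=1, G5=0, G6=1 [inverted output], G7=0 → 0 — eliminated
  G4 inverted output: G1=1, G2=0, G3=0, G4=0 [inverted output], G5=1, G6=0, G7=1 → 1 — matches
Only G4 inverted output reproduces the observed 1.

G4 inverted output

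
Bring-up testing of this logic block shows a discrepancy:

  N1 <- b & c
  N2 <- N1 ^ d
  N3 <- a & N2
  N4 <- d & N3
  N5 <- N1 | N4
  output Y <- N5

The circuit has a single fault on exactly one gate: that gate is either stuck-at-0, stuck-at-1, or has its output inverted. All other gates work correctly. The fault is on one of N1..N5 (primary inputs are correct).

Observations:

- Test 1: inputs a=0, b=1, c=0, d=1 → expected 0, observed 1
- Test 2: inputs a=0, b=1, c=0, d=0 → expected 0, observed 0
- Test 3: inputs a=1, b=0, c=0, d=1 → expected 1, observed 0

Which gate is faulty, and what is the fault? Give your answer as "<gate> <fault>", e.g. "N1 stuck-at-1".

N3 inverted output

Fault-free values for test 1 (a=0, b=1, c=0, d=1): N1=0, N2=1, N3=0, N4=0, N5=0, giving Y=0. Observed 1.
Test 1: faults giving observed 1 are {N1 stuck-at-1, N1 inverted output, N3 stuck-at-1, N3 inverted output, N4 stuck-at-1, N4 inverted output, N5 stuck-at-1, N5 inverted output}.
Test 2 (a=0, b=1, c=0, d=0): fault-free N1=0, N2=0, N3=0, N4=0, N5=0 → 0; observed 0. Eliminates N1 stuck-at-1, N1 inverted output, N4 stuck-at-1, N4 inverted output, N5 stuck-at-1, N5 inverted output.
Test 3 (a=1, b=0, c=0, d=1): fault-free N1=0, N2=1, N3=1, N4=1, N5=1 → 1; observed 0. Eliminates N3 stuck-at-1.
Only N3 inverted output is consistent with every test.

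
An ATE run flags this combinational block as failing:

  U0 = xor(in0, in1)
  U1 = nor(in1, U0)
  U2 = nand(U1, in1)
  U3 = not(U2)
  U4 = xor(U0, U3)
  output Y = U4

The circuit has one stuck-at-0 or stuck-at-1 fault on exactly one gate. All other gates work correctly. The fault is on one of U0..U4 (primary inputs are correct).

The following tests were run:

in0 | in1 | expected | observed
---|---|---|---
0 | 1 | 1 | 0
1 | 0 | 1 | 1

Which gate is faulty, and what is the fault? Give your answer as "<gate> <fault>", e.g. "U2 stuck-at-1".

Fault-free values for test 1 (in0=0, in1=1): U0=1, U1=0, U2=1, U3=0, U4=1, giving Y=1. Observed 0.
Test 1: faults giving observed 0 are {U0 stuck-at-0, U1 stuck-at-1, U2 stuck-at-0, U3 stuck-at-1, U4 stuck-at-0}.
Test 2 (in0=1, in1=0): fault-free U0=1, U1=0, U2=1, U3=0, U4=1 → 1; observed 1. Eliminates U0 stuck-at-0, U2 stuck-at-0, U3 stuck-at-1, U4 stuck-at-0.
Only U1 stuck-at-1 is consistent with every test.

U1 stuck-at-1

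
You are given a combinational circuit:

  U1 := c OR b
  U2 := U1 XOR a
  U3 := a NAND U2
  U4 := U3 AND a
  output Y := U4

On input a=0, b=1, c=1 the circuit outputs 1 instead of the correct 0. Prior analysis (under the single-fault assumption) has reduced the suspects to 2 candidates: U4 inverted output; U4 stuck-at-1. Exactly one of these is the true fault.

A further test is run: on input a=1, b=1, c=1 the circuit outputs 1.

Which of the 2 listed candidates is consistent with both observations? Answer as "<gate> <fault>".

U4 stuck-at-1

Evaluate each candidate on input a=1, b=1, c=1:
  U4 inverted output: U1=1, U2=0, U3=1, U4=0 [inverted output] → 0 — eliminated
  U4 stuck-at-1: U1=1, U2=0, U3=1, U4=1 [stuck-at-1] → 1 — matches
Only U4 stuck-at-1 reproduces the observed 1.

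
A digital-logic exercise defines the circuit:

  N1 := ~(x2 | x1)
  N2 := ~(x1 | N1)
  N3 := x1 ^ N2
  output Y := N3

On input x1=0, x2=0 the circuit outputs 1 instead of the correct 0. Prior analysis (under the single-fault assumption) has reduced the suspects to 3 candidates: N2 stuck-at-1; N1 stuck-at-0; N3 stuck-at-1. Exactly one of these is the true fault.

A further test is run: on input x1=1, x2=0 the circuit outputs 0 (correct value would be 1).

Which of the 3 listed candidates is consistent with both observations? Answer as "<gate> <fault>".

N2 stuck-at-1

Evaluate each candidate on input x1=1, x2=0:
  N2 stuck-at-1: N1=0, N2=1 [stuck-at-1], N3=0 → 0 — matches
  N1 stuck-at-0: N1=0 [stuck-at-0], N2=0, N3=1 → 1 — eliminated
  N3 stuck-at-1: N1=0, N2=0, N3=1 [stuck-at-1] → 1 — eliminated
Only N2 stuck-at-1 reproduces the observed 0.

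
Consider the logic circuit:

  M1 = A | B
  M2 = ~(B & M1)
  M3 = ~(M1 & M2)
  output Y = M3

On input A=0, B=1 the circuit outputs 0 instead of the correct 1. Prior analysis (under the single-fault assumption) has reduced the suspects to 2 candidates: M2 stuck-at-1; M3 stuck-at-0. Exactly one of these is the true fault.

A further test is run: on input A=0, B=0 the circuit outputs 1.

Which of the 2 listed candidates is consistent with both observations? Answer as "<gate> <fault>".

M2 stuck-at-1

Evaluate each candidate on input A=0, B=0:
  M2 stuck-at-1: M1=0, M2=1 [stuck-at-1], M3=1 → 1 — matches
  M3 stuck-at-0: M1=0, M2=1, M3=0 [stuck-at-0] → 0 — eliminated
Only M2 stuck-at-1 reproduces the observed 1.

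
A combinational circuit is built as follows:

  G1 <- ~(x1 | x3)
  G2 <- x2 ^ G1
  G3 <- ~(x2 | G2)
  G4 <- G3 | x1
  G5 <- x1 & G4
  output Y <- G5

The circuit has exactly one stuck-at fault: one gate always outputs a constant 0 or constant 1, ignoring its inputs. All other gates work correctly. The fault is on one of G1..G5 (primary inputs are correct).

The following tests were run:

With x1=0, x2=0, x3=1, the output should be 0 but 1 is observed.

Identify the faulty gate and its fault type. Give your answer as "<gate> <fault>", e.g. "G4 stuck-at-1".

G5 stuck-at-1

Fault-free values for test 1 (x1=0, x2=0, x3=1): G1=0, G2=0, G3=1, G4=1, G5=0, giving Y=0. Observed 1.
Test 1: faults giving observed 1 are {G5 stuck-at-1}.
Only G5 stuck-at-1 is consistent with every test.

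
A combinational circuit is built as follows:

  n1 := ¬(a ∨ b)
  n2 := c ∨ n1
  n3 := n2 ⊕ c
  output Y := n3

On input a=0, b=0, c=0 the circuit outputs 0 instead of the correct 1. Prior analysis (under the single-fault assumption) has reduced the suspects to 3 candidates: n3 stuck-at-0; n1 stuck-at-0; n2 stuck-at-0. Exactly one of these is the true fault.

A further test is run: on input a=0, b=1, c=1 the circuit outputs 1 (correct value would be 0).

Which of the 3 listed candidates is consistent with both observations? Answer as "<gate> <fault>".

Evaluate each candidate on input a=0, b=1, c=1:
  n3 stuck-at-0: n1=0, n2=1, n3=0 [stuck-at-0] → 0 — eliminated
  n1 stuck-at-0: n1=0 [stuck-at-0], n2=1, n3=0 → 0 — eliminated
  n2 stuck-at-0: n1=0, n2=0 [stuck-at-0], n3=1 → 1 — matches
Only n2 stuck-at-0 reproduces the observed 1.

n2 stuck-at-0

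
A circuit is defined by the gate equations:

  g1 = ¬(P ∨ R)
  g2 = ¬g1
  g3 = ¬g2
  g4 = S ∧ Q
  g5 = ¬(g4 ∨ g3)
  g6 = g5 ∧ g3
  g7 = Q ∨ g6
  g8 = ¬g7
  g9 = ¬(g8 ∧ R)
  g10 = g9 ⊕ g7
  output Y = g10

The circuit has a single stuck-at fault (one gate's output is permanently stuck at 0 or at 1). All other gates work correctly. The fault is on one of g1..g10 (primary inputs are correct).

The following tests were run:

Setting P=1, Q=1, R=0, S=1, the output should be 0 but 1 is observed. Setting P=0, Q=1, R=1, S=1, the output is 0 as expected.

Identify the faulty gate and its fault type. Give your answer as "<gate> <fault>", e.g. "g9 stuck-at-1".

Fault-free values for test 1 (P=1, Q=1, R=0, S=1): g1=0, g2=1, g3=0, g4=1, g5=0, g6=0, g7=1, g8=0, g9=1, g10=0, giving Y=0. Observed 1.
Test 1: faults giving observed 1 are {g7 stuck-at-0, g9 stuck-at-0, g10 stuck-at-1}.
Test 2 (P=0, Q=1, R=1, S=1): fault-free g1=0, g2=1, g3=0, g4=1, g5=0, g6=0, g7=1, g8=0, g9=1, g10=0 → 0; observed 0. Eliminates g9 stuck-at-0, g10 stuck-at-1.
Only g7 stuck-at-0 is consistent with every test.

g7 stuck-at-0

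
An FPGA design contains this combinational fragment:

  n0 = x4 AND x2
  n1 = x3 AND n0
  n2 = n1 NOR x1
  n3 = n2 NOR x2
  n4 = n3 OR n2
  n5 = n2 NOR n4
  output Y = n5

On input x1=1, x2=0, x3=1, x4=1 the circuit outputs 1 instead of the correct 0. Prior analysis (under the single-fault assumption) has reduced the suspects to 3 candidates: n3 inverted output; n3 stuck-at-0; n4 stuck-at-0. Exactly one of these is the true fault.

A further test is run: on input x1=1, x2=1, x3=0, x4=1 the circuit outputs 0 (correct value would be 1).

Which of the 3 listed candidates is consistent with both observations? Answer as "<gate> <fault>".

n3 inverted output

Evaluate each candidate on input x1=1, x2=1, x3=0, x4=1:
  n3 inverted output: n0=1, n1=0, n2=0, n3=1 [inverted output], n4=1, n5=0 → 0 — matches
  n3 stuck-at-0: n0=1, n1=0, n2=0, n3=0 [stuck-at-0], n4=0, n5=1 → 1 — eliminated
  n4 stuck-at-0: n0=1, n1=0, n2=0, n3=0, n4=0 [stuck-at-0], n5=1 → 1 — eliminated
Only n3 inverted output reproduces the observed 0.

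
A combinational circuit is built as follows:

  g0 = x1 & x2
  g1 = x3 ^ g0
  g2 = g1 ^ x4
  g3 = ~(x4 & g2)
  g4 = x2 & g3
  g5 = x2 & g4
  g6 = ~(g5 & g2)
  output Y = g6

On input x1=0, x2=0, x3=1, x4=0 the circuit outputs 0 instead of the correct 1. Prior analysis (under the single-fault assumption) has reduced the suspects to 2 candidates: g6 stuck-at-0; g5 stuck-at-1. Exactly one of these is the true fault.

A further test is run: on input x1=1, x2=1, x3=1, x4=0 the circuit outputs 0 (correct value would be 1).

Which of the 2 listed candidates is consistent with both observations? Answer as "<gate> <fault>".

Evaluate each candidate on input x1=1, x2=1, x3=1, x4=0:
  g6 stuck-at-0: g0=1, g1=0, g2=0, g3=1, g4=1, g5=1, g6=0 [stuck-at-0] → 0 — matches
  g5 stuck-at-1: g0=1, g1=0, g2=0, g3=1, g4=1, g5=1 [stuck-at-1], g6=1 → 1 — eliminated
Only g6 stuck-at-0 reproduces the observed 0.

g6 stuck-at-0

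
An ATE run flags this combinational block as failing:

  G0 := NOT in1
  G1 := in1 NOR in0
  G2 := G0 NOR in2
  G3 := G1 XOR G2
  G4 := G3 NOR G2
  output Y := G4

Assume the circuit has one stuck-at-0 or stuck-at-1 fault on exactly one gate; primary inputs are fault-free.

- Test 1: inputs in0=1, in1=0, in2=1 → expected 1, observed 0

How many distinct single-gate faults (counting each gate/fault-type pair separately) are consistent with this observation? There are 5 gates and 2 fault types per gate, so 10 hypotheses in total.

Fault-free: G0=1, G1=0, G2=0, G3=0, G4=1 → 1. Observed 0.
  G0 stuck-at-0: output 1 ✗
  G0 stuck-at-1: output 1 ✗
  G1 stuck-at-0: output 1 ✗
  G1 stuck-at-1: output 0 ✓
  G2 stuck-at-0: output 1 ✗
  G2 stuck-at-1: output 0 ✓
  G3 stuck-at-0: output 1 ✗
  G3 stuck-at-1: output 0 ✓
  G4 stuck-at-0: output 0 ✓
  G4 stuck-at-1: output 1 ✗
Consistent faults: {G1 stuck-at-1, G2 stuck-at-1, G3 stuck-at-1, G4 stuck-at-0} — 4 in all.

4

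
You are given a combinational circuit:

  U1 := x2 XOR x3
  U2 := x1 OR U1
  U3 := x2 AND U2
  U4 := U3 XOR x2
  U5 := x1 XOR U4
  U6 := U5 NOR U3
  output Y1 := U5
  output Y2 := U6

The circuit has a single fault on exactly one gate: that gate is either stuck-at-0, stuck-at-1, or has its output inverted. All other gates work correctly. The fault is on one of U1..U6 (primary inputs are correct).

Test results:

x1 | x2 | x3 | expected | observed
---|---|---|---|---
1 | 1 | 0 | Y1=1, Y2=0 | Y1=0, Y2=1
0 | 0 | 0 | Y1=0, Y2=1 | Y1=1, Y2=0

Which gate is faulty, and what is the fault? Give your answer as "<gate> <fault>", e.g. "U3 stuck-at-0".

U3 inverted output

Fault-free values for test 1 (x1=1, x2=1, x3=0): U1=1, U2=1, U3=1, U4=0, U5=1, U6=0, giving Y1=1, Y2=0. Observed Y1=0, Y2=1.
Test 1: faults giving observed Y1=0, Y2=1 are {U2 stuck-at-0, U2 inverted output, U3 stuck-at-0, U3 inverted output}.
Test 2 (x1=0, x2=0, x3=0): fault-free U1=0, U2=0, U3=0, U4=0, U5=0, U6=1 → Y1=0, Y2=1; observed Y1=1, Y2=0. Eliminates U2 stuck-at-0, U2 inverted output, U3 stuck-at-0.
Only U3 inverted output is consistent with every test.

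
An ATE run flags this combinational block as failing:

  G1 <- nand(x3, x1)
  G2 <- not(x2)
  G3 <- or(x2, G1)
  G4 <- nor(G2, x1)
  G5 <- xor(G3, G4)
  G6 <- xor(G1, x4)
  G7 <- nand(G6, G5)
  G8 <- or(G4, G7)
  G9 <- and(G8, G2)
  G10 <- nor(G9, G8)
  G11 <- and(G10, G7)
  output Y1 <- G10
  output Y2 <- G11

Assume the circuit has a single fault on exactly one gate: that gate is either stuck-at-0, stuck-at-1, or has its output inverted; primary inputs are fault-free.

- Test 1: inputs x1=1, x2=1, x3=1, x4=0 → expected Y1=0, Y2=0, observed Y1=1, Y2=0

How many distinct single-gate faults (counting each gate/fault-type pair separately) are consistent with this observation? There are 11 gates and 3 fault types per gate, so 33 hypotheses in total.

6

Fault-free: G1=0, G2=0, G3=1, G4=0, G5=1, G6=0, G7=1, G8=1, G9=0, G10=0, G11=0 → Y1=0, Y2=0. Observed Y1=1, Y2=0.
  G1: stuck-at-1, inverted output ✓; others ✗
  G2: none of the 3 fault types match ✗
  G3: none of the 3 fault types match ✗
  G4: none of the 3 fault types match ✗
  G5: none of the 3 fault types match ✗
  G6: stuck-at-1, inverted output ✓; others ✗
  G7: stuck-at-0, inverted output ✓; others ✗
  G8: none of the 3 fault types match ✗
  G9: none of the 3 fault types match ✗
  G10: none of the 3 fault types match ✗
  G11: none of the 3 fault types match ✗
Consistent faults: {G1 stuck-at-1, G1 inverted output, G6 stuck-at-1, G6 inverted output, G7 stuck-at-0, G7 inverted output} — 6 in all.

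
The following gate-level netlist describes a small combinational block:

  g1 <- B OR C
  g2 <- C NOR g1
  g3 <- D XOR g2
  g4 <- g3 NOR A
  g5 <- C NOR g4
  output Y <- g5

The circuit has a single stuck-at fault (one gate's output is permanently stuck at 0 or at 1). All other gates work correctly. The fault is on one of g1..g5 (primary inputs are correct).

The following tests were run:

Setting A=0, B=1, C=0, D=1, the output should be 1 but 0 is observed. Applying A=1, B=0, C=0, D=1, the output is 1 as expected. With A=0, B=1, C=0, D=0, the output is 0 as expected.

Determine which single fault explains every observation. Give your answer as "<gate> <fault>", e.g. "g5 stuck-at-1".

g3 stuck-at-0

Fault-free values for test 1 (A=0, B=1, C=0, D=1): g1=1, g2=0, g3=1, g4=0, g5=1, giving Y=1. Observed 0.
Test 1: faults giving observed 0 are {g1 stuck-at-0, g2 stuck-at-1, g3 stuck-at-0, g4 stuck-at-1, g5 stuck-at-0}.
Test 2 (A=1, B=0, C=0, D=1): fault-free g1=0, g2=1, g3=0, g4=0, g5=1 → 1; observed 1. Eliminates g4 stuck-at-1, g5 stuck-at-0.
Test 3 (A=0, B=1, C=0, D=0): fault-free g1=1, g2=0, g3=0, g4=1, g5=0 → 0; observed 0. Eliminates g1 stuck-at-0, g2 stuck-at-1.
Only g3 stuck-at-0 is consistent with every test.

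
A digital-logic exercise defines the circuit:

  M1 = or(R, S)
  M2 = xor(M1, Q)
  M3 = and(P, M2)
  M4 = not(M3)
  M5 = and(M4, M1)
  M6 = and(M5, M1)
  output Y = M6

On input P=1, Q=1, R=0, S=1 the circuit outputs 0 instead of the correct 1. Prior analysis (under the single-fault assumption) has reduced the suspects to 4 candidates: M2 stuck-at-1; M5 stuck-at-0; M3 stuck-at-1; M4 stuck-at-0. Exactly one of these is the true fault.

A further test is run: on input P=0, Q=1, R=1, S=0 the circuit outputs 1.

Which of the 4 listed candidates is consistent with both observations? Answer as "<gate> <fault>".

M2 stuck-at-1

Evaluate each candidate on input P=0, Q=1, R=1, S=0:
  M2 stuck-at-1: M1=1, M2=1 [stuck-at-1], M3=0, M4=1, M5=1, M6=1 → 1 — matches
  M5 stuck-at-0: M1=1, M2=0, M3=0, M4=1, M5=0 [stuck-at-0], M6=0 → 0 — eliminated
  M3 stuck-at-1: M1=1, M2=0, M3=1 [stuck-at-1], M4=0, M5=0, M6=0 → 0 — eliminated
  M4 stuck-at-0: M1=1, M2=0, M3=0, M4=0 [stuck-at-0], M5=0, M6=0 → 0 — eliminated
Only M2 stuck-at-1 reproduces the observed 1.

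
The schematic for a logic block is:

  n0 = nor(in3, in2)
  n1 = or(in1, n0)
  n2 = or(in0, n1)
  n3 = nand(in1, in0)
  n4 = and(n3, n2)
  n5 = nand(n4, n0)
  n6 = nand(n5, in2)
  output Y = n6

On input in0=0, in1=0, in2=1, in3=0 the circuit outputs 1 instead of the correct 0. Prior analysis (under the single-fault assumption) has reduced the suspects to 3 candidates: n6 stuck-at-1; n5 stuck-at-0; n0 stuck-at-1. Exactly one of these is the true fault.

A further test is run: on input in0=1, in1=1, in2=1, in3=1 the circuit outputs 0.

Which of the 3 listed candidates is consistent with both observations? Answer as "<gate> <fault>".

Evaluate each candidate on input in0=1, in1=1, in2=1, in3=1:
  n6 stuck-at-1: n0=0, n1=1, n2=1, n3=0, n4=0, n5=1, n6=1 [stuck-at-1] → 1 — eliminated
  n5 stuck-at-0: n0=0, n1=1, n2=1, n3=0, n4=0, n5=0 [stuck-at-0], n6=1 → 1 — eliminated
  n0 stuck-at-1: n0=1 [stuck-at-1], n1=1, n2=1, n3=0, n4=0, n5=1, n6=0 → 0 — matches
Only n0 stuck-at-1 reproduces the observed 0.

n0 stuck-at-1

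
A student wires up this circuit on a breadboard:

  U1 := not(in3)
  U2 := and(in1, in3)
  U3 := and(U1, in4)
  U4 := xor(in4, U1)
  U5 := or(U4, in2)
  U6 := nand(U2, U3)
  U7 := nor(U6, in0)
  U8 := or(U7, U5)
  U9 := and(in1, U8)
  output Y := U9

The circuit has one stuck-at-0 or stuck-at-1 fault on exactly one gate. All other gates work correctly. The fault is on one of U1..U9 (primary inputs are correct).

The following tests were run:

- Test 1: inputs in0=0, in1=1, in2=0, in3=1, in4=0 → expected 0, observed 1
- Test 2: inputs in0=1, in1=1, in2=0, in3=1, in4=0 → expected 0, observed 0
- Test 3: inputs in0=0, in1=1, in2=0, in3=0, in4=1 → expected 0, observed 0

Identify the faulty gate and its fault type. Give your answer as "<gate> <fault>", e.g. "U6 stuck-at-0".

U3 stuck-at-1

Fault-free values for test 1 (in0=0, in1=1, in2=0, in3=1, in4=0): U1=0, U2=1, U3=0, U4=0, U5=0, U6=1, U7=0, U8=0, U9=0, giving Y=0. Observed 1.
Test 1: faults giving observed 1 are {U1 stuck-at-1, U3 stuck-at-1, U4 stuck-at-1, U5 stuck-at-1, U6 stuck-at-0, U7 stuck-at-1, U8 stuck-at-1, U9 stuck-at-1}.
Test 2 (in0=1, in1=1, in2=0, in3=1, in4=0): fault-free U1=0, U2=1, U3=0, U4=0, U5=0, U6=1, U7=0, U8=0, U9=0 → 0; observed 0. Eliminates U1 stuck-at-1, U4 stuck-at-1, U5 stuck-at-1, U7 stuck-at-1, U8 stuck-at-1, U9 stuck-at-1.
Test 3 (in0=0, in1=1, in2=0, in3=0, in4=1): fault-free U1=1, U2=0, U3=1, U4=0, U5=0, U6=1, U7=0, U8=0, U9=0 → 0; observed 0. Eliminates U6 stuck-at-0.
Only U3 stuck-at-1 is consistent with every test.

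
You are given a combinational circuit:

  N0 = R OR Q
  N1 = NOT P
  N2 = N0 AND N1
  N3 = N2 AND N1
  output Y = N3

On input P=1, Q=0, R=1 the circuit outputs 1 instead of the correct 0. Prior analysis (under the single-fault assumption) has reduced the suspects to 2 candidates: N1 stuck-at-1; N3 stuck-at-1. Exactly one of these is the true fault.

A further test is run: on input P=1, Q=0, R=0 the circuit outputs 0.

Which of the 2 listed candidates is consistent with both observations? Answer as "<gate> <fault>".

Evaluate each candidate on input P=1, Q=0, R=0:
  N1 stuck-at-1: N0=0, N1=1 [stuck-at-1], N2=0, N3=0 → 0 — matches
  N3 stuck-at-1: N0=0, N1=0, N2=0, N3=1 [stuck-at-1] → 1 — eliminated
Only N1 stuck-at-1 reproduces the observed 0.

N1 stuck-at-1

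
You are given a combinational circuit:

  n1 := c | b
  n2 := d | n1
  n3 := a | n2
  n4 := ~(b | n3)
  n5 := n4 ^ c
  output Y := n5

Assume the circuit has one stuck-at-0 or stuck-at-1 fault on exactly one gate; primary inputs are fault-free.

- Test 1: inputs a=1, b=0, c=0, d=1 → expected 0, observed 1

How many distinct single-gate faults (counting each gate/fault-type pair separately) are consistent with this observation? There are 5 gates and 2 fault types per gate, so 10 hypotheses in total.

Fault-free: n1=0, n2=1, n3=1, n4=0, n5=0 → 0. Observed 1.
  n1 stuck-at-0: output 0 ✗
  n1 stuck-at-1: output 0 ✗
  n2 stuck-at-0: output 0 ✗
  n2 stuck-at-1: output 0 ✗
  n3 stuck-at-0: output 1 ✓
  n3 stuck-at-1: output 0 ✗
  n4 stuck-at-0: output 0 ✗
  n4 stuck-at-1: output 1 ✓
  n5 stuck-at-0: output 0 ✗
  n5 stuck-at-1: output 1 ✓
Consistent faults: {n3 stuck-at-0, n4 stuck-at-1, n5 stuck-at-1} — 3 in all.

3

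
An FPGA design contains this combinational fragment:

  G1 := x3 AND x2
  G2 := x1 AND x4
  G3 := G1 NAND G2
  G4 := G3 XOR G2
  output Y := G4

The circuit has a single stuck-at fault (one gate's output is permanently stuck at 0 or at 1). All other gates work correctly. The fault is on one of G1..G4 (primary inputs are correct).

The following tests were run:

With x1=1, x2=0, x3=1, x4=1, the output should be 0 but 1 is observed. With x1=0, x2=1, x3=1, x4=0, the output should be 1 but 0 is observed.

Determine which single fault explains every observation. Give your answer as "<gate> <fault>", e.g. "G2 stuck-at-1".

G3 stuck-at-0

Fault-free values for test 1 (x1=1, x2=0, x3=1, x4=1): G1=0, G2=1, G3=1, G4=0, giving Y=0. Observed 1.
Test 1: faults giving observed 1 are {G1 stuck-at-1, G2 stuck-at-0, G3 stuck-at-0, G4 stuck-at-1}.
Test 2 (x1=0, x2=1, x3=1, x4=0): fault-free G1=1, G2=0, G3=1, G4=1 → 1; observed 0. Eliminates G1 stuck-at-1, G2 stuck-at-0, G4 stuck-at-1.
Only G3 stuck-at-0 is consistent with every test.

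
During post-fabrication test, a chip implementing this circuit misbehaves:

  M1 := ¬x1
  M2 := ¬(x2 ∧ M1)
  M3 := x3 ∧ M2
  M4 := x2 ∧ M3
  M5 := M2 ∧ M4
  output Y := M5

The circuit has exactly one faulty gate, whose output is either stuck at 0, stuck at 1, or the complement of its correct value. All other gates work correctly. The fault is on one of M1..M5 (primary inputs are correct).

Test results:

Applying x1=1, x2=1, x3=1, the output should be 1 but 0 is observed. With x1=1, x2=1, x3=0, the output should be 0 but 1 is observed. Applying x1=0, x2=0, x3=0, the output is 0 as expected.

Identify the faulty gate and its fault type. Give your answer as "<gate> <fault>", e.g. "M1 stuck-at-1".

Fault-free values for test 1 (x1=1, x2=1, x3=1): M1=0, M2=1, M3=1, M4=1, M5=1, giving Y=1. Observed 0.
Test 1: faults giving observed 0 are {M1 stuck-at-1, M1 inverted output, M2 stuck-at-0, M2 inverted output, M3 stuck-at-0, M3 inverted output, M4 stuck-at-0, M4 inverted output, M5 stuck-at-0, M5 inverted output}.
Test 2 (x1=1, x2=1, x3=0): fault-free M1=0, M2=1, M3=0, M4=0, M5=0 → 0; observed 1. Eliminates M1 stuck-at-1, M1 inverted output, M2 stuck-at-0, M2 inverted output, M3 stuck-at-0, M4 stuck-at-0, M5 stuck-at-0.
Test 3 (x1=0, x2=0, x3=0): fault-free M1=1, M2=1, M3=0, M4=0, M5=0 → 0; observed 0. Eliminates M4 inverted output, M5 inverted output.
Only M3 inverted output is consistent with every test.

M3 inverted output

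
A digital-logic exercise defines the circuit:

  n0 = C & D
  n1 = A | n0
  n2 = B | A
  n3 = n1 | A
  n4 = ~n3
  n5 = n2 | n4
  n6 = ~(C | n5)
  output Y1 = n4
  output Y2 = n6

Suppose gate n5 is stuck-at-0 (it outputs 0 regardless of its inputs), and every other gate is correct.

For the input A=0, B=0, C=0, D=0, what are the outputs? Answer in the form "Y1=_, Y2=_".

Y1=1, Y2=1

Propagate with n5 forced: n0=0, n1=0, n2=0, n3=0, n4=1, n5=0 [stuck-at-0], n6=1.
So the outputs are Y1=1, Y2=1. (Without the fault they would be Y1=1, Y2=0.)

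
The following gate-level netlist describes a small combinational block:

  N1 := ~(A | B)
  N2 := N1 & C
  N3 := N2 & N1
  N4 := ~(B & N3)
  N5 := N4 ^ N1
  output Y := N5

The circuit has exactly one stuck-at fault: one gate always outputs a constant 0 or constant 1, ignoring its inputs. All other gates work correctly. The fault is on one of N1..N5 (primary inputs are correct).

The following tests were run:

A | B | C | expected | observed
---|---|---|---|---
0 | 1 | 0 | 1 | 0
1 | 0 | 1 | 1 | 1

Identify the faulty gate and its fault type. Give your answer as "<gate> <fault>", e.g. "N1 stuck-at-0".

Fault-free values for test 1 (A=0, B=1, C=0): N1=0, N2=0, N3=0, N4=1, N5=1, giving Y=1. Observed 0.
Test 1: faults giving observed 0 are {N1 stuck-at-1, N3 stuck-at-1, N4 stuck-at-0, N5 stuck-at-0}.
Test 2 (A=1, B=0, C=1): fault-free N1=0, N2=0, N3=0, N4=1, N5=1 → 1; observed 1. Eliminates N1 stuck-at-1, N4 stuck-at-0, N5 stuck-at-0.
Only N3 stuck-at-1 is consistent with every test.

N3 stuck-at-1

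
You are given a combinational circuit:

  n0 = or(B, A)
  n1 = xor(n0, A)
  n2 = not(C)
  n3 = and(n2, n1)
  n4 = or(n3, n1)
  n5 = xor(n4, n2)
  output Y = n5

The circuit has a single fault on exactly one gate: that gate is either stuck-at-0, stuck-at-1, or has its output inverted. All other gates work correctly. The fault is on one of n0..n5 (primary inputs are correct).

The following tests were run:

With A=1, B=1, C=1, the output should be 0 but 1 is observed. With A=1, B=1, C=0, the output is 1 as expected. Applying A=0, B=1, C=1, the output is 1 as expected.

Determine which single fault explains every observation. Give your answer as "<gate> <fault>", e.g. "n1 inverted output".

Fault-free values for test 1 (A=1, B=1, C=1): n0=1, n1=0, n2=0, n3=0, n4=0, n5=0, giving Y=0. Observed 1.
Test 1: faults giving observed 1 are {n0 stuck-at-0, n0 inverted output, n1 stuck-at-1, n1 inverted output, n2 stuck-at-1, n2 inverted output, n3 stuck-at-1, n3 inverted output, n4 stuck-at-1, n4 inverted output, n5 stuck-at-1, n5 inverted output}.
Test 2 (A=1, B=1, C=0): fault-free n0=1, n1=0, n2=1, n3=0, n4=0, n5=1 → 1; observed 1. Eliminates n0 stuck-at-0, n0 inverted output, n1 stuck-at-1, n1 inverted output, n2 inverted output, n3 stuck-at-1, n3 inverted output, n4 stuck-at-1, n4 inverted output, n5 inverted output.
Test 3 (A=0, B=1, C=1): fault-free n0=1, n1=1, n2=0, n3=0, n4=1, n5=1 → 1; observed 1. Eliminates n2 stuck-at-1.
Only n5 stuck-at-1 is consistent with every test.

n5 stuck-at-1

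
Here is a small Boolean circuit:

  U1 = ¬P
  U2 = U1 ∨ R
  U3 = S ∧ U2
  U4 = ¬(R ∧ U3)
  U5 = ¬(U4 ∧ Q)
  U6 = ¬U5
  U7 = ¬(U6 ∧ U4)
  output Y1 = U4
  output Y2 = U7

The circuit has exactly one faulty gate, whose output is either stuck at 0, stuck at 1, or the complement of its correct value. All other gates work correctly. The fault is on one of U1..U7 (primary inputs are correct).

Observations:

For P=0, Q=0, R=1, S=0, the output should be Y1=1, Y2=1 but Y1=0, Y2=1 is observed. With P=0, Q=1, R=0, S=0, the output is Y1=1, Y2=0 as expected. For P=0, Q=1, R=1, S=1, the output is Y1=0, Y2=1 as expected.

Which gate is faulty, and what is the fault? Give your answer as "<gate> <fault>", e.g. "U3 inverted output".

U3 stuck-at-1

Fault-free values for test 1 (P=0, Q=0, R=1, S=0): U1=1, U2=1, U3=0, U4=1, U5=1, U6=0, U7=1, giving Y1=1, Y2=1. Observed Y1=0, Y2=1.
Test 1: faults giving observed Y1=0, Y2=1 are {U3 stuck-at-1, U3 inverted output, U4 stuck-at-0, U4 inverted output}.
Test 2 (P=0, Q=1, R=0, S=0): fault-free U1=1, U2=1, U3=0, U4=1, U5=0, U6=1, U7=0 → Y1=1, Y2=0; observed Y1=1, Y2=0. Eliminates U4 stuck-at-0, U4 inverted output.
Test 3 (P=0, Q=1, R=1, S=1): fault-free U1=1, U2=1, U3=1, U4=0, U5=1, U6=0, U7=1 → Y1=0, Y2=1; observed Y1=0, Y2=1. Eliminates U3 inverted output.
Only U3 stuck-at-1 is consistent with every test.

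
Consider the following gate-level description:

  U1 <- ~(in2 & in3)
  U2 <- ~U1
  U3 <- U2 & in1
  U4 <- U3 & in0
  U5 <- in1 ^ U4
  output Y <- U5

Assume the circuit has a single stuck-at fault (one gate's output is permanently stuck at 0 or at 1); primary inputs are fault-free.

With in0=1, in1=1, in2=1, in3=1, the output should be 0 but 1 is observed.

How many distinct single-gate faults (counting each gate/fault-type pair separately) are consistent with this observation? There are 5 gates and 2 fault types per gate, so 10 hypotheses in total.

Fault-free: U1=0, U2=1, U3=1, U4=1, U5=0 → 0. Observed 1.
  U1 stuck-at-0: output 0 ✗
  U1 stuck-at-1: output 1 ✓
  U2 stuck-at-0: output 1 ✓
  U2 stuck-at-1: output 0 ✗
  U3 stuck-at-0: output 1 ✓
  U3 stuck-at-1: output 0 ✗
  U4 stuck-at-0: output 1 ✓
  U4 stuck-at-1: output 0 ✗
  U5 stuck-at-0: output 0 ✗
  U5 stuck-at-1: output 1 ✓
Consistent faults: {U1 stuck-at-1, U2 stuck-at-0, U3 stuck-at-0, U4 stuck-at-0, U5 stuck-at-1} — 5 in all.

5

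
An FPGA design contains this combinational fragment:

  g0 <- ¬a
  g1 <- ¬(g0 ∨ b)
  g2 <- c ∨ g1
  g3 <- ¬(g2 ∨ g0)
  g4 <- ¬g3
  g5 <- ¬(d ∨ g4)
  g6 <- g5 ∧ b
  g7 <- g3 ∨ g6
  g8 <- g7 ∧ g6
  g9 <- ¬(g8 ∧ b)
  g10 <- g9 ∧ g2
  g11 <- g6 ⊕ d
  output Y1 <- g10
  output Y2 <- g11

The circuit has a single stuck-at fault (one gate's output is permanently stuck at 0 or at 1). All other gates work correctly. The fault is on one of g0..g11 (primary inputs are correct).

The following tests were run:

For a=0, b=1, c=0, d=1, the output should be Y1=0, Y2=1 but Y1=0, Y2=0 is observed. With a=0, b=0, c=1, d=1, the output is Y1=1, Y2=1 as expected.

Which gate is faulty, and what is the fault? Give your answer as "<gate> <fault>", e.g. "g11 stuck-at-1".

g5 stuck-at-1

Fault-free values for test 1 (a=0, b=1, c=0, d=1): g0=1, g1=0, g2=0, g3=0, g4=1, g5=0, g6=0, g7=0, g8=0, g9=1, g10=0, g11=1, giving Y1=0, Y2=1. Observed Y1=0, Y2=0.
Test 1: faults giving observed Y1=0, Y2=0 are {g5 stuck-at-1, g6 stuck-at-1, g11 stuck-at-0}.
Test 2 (a=0, b=0, c=1, d=1): fault-free g0=1, g1=0, g2=1, g3=0, g4=1, g5=0, g6=0, g7=0, g8=0, g9=1, g10=1, g11=1 → Y1=1, Y2=1; observed Y1=1, Y2=1. Eliminates g6 stuck-at-1, g11 stuck-at-0.
Only g5 stuck-at-1 is consistent with every test.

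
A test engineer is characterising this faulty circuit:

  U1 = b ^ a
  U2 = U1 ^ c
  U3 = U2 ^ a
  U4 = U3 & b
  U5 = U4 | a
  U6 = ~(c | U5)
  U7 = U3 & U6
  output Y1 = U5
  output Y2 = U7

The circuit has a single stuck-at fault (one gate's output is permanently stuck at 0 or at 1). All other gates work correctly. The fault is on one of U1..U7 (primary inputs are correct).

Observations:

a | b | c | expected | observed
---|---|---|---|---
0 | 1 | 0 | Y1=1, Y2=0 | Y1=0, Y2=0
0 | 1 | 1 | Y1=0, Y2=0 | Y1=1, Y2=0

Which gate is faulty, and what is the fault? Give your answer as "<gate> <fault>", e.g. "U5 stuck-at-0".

U1 stuck-at-0

Fault-free values for test 1 (a=0, b=1, c=0): U1=1, U2=1, U3=1, U4=1, U5=1, U6=0, U7=0, giving Y1=1, Y2=0. Observed Y1=0, Y2=0.
Test 1: faults giving observed Y1=0, Y2=0 are {U1 stuck-at-0, U2 stuck-at-0, U3 stuck-at-0}.
Test 2 (a=0, b=1, c=1): fault-free U1=1, U2=0, U3=0, U4=0, U5=0, U6=0, U7=0 → Y1=0, Y2=0; observed Y1=1, Y2=0. Eliminates U2 stuck-at-0, U3 stuck-at-0.
Only U1 stuck-at-0 is consistent with every test.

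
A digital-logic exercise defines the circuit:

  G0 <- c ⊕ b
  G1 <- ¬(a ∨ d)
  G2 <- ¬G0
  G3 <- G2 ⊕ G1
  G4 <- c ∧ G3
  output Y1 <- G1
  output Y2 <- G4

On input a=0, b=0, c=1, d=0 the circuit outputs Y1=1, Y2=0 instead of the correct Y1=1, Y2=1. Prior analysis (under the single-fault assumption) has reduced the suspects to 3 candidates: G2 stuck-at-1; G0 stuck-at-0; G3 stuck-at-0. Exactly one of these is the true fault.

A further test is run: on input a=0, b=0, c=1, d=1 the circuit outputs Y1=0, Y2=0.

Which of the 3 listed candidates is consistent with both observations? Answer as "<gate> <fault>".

Evaluate each candidate on input a=0, b=0, c=1, d=1:
  G2 stuck-at-1: G0=1, G1=0, G2=1 [stuck-at-1], G3=1, G4=1 → Y1=0, Y2=1 — eliminated
  G0 stuck-at-0: G0=0 [stuck-at-0], G1=0, G2=1, G3=1, G4=1 → Y1=0, Y2=1 — eliminated
  G3 stuck-at-0: G0=1, G1=0, G2=0, G3=0 [stuck-at-0], G4=0 → Y1=0, Y2=0 — matches
Only G3 stuck-at-0 reproduces the observed Y1=0, Y2=0.

G3 stuck-at-0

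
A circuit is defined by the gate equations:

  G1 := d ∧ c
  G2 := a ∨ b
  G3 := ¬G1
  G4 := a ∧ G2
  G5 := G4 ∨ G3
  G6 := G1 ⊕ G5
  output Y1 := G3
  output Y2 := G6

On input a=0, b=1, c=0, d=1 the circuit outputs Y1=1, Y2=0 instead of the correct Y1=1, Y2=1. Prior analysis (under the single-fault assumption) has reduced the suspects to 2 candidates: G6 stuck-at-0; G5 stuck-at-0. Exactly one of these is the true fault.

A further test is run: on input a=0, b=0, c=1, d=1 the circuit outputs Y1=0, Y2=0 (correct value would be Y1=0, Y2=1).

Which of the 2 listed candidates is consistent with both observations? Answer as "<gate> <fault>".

Evaluate each candidate on input a=0, b=0, c=1, d=1:
  G6 stuck-at-0: G1=1, G2=0, G3=0, G4=0, G5=0, G6=0 [stuck-at-0] → Y1=0, Y2=0 — matches
  G5 stuck-at-0: G1=1, G2=0, G3=0, G4=0, G5=0 [stuck-at-0], G6=1 → Y1=0, Y2=1 — eliminated
Only G6 stuck-at-0 reproduces the observed Y1=0, Y2=0.

G6 stuck-at-0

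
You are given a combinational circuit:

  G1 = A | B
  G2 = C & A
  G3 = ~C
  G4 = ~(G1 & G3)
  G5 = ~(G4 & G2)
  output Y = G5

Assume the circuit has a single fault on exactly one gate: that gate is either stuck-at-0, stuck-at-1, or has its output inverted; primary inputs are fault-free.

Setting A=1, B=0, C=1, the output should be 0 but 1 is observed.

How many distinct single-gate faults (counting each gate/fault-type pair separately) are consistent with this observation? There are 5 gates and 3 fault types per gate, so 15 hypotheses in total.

Fault-free: G1=1, G2=1, G3=0, G4=1, G5=0 → 0. Observed 1.
  G1: none of the 3 fault types match ✗
  G2: stuck-at-0, inverted output ✓; others ✗
  G3: stuck-at-1, inverted output ✓; others ✗
  G4: stuck-at-0, inverted output ✓; others ✗
  G5: stuck-at-1, inverted output ✓; others ✗
Consistent faults: {G2 stuck-at-0, G2 inverted output, G3 stuck-at-1, G3 inverted output, G4 stuck-at-0, G4 inverted output, G5 stuck-at-1, G5 inverted output} — 8 in all.

8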